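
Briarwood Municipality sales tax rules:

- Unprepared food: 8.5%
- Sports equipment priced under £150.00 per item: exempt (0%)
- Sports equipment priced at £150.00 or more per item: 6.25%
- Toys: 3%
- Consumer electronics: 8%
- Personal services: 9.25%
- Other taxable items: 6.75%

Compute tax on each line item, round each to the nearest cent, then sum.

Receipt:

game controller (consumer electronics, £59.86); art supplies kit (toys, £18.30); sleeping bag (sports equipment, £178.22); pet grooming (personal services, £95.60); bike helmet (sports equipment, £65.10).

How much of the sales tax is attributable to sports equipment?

Sleeping bag £178.22: sports equipment, £150.00 or more → 6.25% → £11.14
Bike helmet £65.10: sports equipment, under £150.00 → 0% → £0.00
Tax on sports equipment = £11.14 + £0.00 = £11.14

£11.14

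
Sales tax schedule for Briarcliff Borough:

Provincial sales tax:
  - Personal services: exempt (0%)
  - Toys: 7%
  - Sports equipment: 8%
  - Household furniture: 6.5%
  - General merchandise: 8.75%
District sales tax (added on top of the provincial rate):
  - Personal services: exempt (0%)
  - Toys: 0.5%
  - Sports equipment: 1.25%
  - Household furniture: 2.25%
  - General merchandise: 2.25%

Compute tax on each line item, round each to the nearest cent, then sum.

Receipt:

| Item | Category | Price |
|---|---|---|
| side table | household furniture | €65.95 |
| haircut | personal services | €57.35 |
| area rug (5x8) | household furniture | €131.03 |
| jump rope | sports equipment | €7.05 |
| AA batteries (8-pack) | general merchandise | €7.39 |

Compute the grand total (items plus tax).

Side table €65.95: household furniture → 6.5% + 2.25% district = 8.75% → €5.77
Haircut €57.35: personal services → 0% + 0% district = 0% → €0.00
Area rug (5x8) €131.03: household furniture → 6.5% + 2.25% district = 8.75% → €11.47
Jump rope €7.05: sports equipment → 8% + 1.25% district = 9.25% → €0.65
AA batteries (8-pack) €7.39: general merchandise → 8.75% + 2.25% district = 11% → €0.81
Subtotal = €268.77; tax = €18.70; total due = €287.47

€287.47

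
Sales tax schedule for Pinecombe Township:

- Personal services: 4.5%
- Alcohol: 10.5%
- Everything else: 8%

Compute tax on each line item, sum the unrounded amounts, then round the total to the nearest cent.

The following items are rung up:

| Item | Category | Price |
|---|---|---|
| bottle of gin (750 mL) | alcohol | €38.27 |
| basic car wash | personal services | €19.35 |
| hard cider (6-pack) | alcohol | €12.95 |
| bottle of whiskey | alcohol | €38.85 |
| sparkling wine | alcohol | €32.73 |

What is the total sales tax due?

Bottle of gin (750 mL) €38.27: alcohol → 10.5% → €4.01835
Basic car wash €19.35: personal services → 4.5% → €0.87075
Hard cider (6-pack) €12.95: alcohol → 10.5% → €1.35975
Bottle of whiskey €38.85: alcohol → 10.5% → €4.07925
Sparkling wine €32.73: alcohol → 10.5% → €3.43665
Unrounded tax sum = €13.76475 → €13.76

€13.76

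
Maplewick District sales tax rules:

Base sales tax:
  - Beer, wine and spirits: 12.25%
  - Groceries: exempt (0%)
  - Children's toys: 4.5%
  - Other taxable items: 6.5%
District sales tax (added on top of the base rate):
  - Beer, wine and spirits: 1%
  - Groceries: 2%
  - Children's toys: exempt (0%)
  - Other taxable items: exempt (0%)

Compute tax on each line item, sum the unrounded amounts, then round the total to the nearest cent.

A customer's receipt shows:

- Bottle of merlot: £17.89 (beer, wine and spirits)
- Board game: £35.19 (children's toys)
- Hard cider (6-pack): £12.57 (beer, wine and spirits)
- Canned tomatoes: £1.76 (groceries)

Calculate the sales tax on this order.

Bottle of merlot £17.89: beer, wine and spirits → 12.25% + 1% district = 13.25% → £2.370425
Board game £35.19: children's toys → 4.5% + 0% district = 4.5% → £1.58355
Hard cider (6-pack) £12.57: beer, wine and spirits → 12.25% + 1% district = 13.25% → £1.665525
Canned tomatoes £1.76: groceries → 0% + 2% district = 2% → £0.0352
Unrounded tax sum = £5.6547 → £5.65

£5.65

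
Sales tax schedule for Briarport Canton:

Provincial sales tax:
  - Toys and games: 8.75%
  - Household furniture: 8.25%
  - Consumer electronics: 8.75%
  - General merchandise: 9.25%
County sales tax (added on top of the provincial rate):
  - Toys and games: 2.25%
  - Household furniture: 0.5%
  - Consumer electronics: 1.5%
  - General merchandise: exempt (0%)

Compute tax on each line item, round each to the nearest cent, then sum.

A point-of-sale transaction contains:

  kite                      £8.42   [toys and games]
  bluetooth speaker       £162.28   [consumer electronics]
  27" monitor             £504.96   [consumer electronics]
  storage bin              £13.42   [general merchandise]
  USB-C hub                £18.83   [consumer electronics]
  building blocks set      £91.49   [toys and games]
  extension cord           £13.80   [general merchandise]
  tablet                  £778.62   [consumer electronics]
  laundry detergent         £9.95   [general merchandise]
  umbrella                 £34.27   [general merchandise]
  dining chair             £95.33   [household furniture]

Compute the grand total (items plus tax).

Kite £8.42: toys and games → 8.75% + 2.25% county = 11% → £0.93
Bluetooth speaker £162.28: consumer electronics → 8.75% + 1.5% county = 10.25% → £16.63
27" monitor £504.96: consumer electronics → 8.75% + 1.5% county = 10.25% → £51.76
Storage bin £13.42: general merchandise → 9.25% + 0% county = 9.25% → £1.24
USB-C hub £18.83: consumer electronics → 8.75% + 1.5% county = 10.25% → £1.93
Building blocks set £91.49: toys and games → 8.75% + 2.25% county = 11% → £10.06
Extension cord £13.80: general merchandise → 9.25% + 0% county = 9.25% → £1.28
Tablet £778.62: consumer electronics → 8.75% + 1.5% county = 10.25% → £79.81
Laundry detergent £9.95: general merchandise → 9.25% + 0% county = 9.25% → £0.92
Umbrella £34.27: general merchandise → 9.25% + 0% county = 9.25% → £3.17
Dining chair £95.33: household furniture → 8.25% + 0.5% county = 8.75% → £8.34
Subtotal = £1731.37; tax = £176.07; total due = £1907.44

£1907.44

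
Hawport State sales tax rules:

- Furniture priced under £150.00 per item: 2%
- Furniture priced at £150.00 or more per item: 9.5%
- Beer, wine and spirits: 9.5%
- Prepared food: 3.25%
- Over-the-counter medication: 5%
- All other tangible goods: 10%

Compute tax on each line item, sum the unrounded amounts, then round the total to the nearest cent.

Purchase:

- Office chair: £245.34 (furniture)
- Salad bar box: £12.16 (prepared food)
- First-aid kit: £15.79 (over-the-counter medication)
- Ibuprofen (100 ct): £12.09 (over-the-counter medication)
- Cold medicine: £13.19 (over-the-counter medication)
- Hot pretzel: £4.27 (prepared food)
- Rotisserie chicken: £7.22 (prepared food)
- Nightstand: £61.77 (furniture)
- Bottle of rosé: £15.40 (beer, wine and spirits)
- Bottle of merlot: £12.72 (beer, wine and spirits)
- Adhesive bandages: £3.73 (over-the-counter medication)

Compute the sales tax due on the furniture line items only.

£24.54

Office chair £245.34: furniture, £150.00 or more → 9.5% → £23.3073
Nightstand £61.77: furniture, under £150.00 → 2% → £1.2354
Tax on furniture: unrounded sum = £24.5427 → £24.54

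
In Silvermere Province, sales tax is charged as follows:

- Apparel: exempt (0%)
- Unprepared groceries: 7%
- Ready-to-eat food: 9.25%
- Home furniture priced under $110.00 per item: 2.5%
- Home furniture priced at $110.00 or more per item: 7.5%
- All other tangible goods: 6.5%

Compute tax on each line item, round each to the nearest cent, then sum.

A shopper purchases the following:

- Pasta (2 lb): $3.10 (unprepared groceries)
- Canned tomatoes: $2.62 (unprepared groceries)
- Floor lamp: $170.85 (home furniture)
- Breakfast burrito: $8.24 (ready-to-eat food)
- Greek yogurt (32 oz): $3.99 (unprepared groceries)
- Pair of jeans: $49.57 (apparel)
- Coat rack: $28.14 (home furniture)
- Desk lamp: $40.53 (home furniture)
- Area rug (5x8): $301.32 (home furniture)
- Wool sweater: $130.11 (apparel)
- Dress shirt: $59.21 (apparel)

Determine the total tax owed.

Pasta (2 lb) $3.10: unprepared groceries → 7% → $0.22
Canned tomatoes $2.62: unprepared groceries → 7% → $0.18
Floor lamp $170.85: home furniture, $110.00 or more → 7.5% → $12.81
Breakfast burrito $8.24: ready-to-eat food → 9.25% → $0.76
Greek yogurt (32 oz) $3.99: unprepared groceries → 7% → $0.28
Pair of jeans $49.57: apparel → 0% → $0.00
Coat rack $28.14: home furniture, under $110.00 → 2.5% → $0.70
Desk lamp $40.53: home furniture, under $110.00 → 2.5% → $1.01
Area rug (5x8) $301.32: home furniture, $110.00 or more → 7.5% → $22.60
Wool sweater $130.11: apparel → 0% → $0.00
Dress shirt $59.21: apparel → 0% → $0.00
Total tax = $0.22 + $0.18 + $12.81 + $0.76 + $0.28 + $0.70 + $1.01 + $22.60 = $38.56

$38.56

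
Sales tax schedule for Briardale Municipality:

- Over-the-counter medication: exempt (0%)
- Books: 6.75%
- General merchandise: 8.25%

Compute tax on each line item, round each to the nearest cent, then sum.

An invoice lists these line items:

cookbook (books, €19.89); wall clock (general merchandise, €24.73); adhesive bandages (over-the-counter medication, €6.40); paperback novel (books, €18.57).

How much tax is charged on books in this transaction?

Cookbook €19.89: books → 6.75% → €1.34
Paperback novel €18.57: books → 6.75% → €1.25
Tax on books = €1.34 + €1.25 = €2.59

€2.59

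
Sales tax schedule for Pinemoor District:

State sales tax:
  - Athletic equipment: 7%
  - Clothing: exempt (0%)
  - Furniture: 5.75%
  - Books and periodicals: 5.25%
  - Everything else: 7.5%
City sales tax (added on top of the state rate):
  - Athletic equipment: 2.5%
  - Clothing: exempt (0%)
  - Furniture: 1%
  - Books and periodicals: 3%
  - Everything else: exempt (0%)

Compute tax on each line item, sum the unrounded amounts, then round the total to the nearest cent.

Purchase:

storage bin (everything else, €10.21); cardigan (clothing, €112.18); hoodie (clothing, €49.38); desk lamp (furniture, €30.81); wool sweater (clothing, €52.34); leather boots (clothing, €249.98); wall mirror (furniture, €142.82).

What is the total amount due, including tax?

€660.21

Storage bin €10.21: everything else → 7.5% + 0% city = 7.5% → €0.76575
Cardigan €112.18: clothing → 0% + 0% city = 0% → €0.00
Hoodie €49.38: clothing → 0% + 0% city = 0% → €0.00
Desk lamp €30.81: furniture → 5.75% + 1% city = 6.75% → €2.079675
Wool sweater €52.34: clothing → 0% + 0% city = 0% → €0.00
Leather boots €249.98: clothing → 0% + 0% city = 0% → €0.00
Wall mirror €142.82: furniture → 5.75% + 1% city = 6.75% → €9.64035
Subtotal = €647.72; unrounded tax = €12.485775 → €12.49; total due = €660.21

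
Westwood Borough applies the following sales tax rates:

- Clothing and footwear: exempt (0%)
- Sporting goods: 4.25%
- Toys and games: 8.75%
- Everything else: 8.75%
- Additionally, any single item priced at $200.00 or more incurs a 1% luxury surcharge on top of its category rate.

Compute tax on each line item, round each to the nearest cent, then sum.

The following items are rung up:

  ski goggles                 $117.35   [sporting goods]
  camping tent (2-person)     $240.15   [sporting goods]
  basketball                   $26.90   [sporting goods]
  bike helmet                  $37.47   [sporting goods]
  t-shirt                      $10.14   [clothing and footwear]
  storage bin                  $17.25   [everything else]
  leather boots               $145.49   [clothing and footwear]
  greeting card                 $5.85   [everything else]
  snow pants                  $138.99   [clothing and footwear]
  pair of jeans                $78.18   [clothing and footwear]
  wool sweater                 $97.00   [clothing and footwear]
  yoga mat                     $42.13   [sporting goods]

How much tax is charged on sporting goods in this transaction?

$22.12

Ski goggles $117.35: sporting goods → 4.25% → $4.99
Camping tent (2-person) $240.15: sporting goods → 4.25% + 1% surcharge = 5.25% → $12.61
Basketball $26.90: sporting goods → 4.25% → $1.14
Bike helmet $37.47: sporting goods → 4.25% → $1.59
Yoga mat $42.13: sporting goods → 4.25% → $1.79
Tax on sporting goods = $4.99 + $12.61 + $1.14 + $1.59 + $1.79 = $22.12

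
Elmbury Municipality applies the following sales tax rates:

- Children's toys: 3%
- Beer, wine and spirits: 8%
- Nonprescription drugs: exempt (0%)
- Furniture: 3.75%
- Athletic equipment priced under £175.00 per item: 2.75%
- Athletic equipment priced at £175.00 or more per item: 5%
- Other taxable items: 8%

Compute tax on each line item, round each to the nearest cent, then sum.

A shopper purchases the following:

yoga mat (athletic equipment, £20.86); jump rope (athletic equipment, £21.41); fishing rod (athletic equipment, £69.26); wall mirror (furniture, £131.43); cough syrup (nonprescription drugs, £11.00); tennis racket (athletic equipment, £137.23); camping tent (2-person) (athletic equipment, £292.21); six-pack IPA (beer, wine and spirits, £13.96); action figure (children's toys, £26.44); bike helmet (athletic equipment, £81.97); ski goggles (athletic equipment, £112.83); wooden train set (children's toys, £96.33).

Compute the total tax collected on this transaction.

£36.52

Yoga mat £20.86: athletic equipment, under £175.00 → 2.75% → £0.57
Jump rope £21.41: athletic equipment, under £175.00 → 2.75% → £0.59
Fishing rod £69.26: athletic equipment, under £175.00 → 2.75% → £1.90
Wall mirror £131.43: furniture → 3.75% → £4.93
Cough syrup £11.00: nonprescription drugs → 0% → £0.00
Tennis racket £137.23: athletic equipment, under £175.00 → 2.75% → £3.77
Camping tent (2-person) £292.21: athletic equipment, £175.00 or more → 5% → £14.61
Six-pack IPA £13.96: beer, wine and spirits → 8% → £1.12
Action figure £26.44: children's toys → 3% → £0.79
Bike helmet £81.97: athletic equipment, under £175.00 → 2.75% → £2.25
Ski goggles £112.83: athletic equipment, under £175.00 → 2.75% → £3.10
Wooden train set £96.33: children's toys → 3% → £2.89
Total tax = £0.57 + £0.59 + £1.90 + £4.93 + £3.77 + £14.61 + £1.12 + £0.79 + £2.25 + £3.10 + £2.89 = £36.52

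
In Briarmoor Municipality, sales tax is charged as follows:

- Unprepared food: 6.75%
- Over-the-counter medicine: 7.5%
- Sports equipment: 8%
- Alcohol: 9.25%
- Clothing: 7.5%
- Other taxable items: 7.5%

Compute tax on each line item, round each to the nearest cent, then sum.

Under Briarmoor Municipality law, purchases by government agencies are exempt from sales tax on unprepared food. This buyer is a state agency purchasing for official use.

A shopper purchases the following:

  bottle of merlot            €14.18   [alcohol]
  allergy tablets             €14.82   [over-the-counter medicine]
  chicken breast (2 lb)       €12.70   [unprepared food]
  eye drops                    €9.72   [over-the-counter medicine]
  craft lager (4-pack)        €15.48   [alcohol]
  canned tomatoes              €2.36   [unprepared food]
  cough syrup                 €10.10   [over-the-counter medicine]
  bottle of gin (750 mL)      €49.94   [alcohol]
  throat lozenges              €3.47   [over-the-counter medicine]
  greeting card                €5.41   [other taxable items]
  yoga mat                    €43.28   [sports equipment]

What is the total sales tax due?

€14.09

Bottle of merlot €14.18: alcohol → 9.25% → €1.31
Allergy tablets €14.82: over-the-counter medicine → 7.5% → €1.11
Chicken breast (2 lb) €12.70: unprepared food, buyer-exempt → 0% → €0.00
Eye drops €9.72: over-the-counter medicine → 7.5% → €0.73
Craft lager (4-pack) €15.48: alcohol → 9.25% → €1.43
Canned tomatoes €2.36: unprepared food, buyer-exempt → 0% → €0.00
Cough syrup €10.10: over-the-counter medicine → 7.5% → €0.76
Bottle of gin (750 mL) €49.94: alcohol → 9.25% → €4.62
Throat lozenges €3.47: over-the-counter medicine → 7.5% → €0.26
Greeting card €5.41: other taxable items → 7.5% → €0.41
Yoga mat €43.28: sports equipment → 8% → €3.46
Total tax = €1.31 + €1.11 + €0.73 + €1.43 + €0.76 + €4.62 + €0.26 + €0.41 + €3.46 = €14.09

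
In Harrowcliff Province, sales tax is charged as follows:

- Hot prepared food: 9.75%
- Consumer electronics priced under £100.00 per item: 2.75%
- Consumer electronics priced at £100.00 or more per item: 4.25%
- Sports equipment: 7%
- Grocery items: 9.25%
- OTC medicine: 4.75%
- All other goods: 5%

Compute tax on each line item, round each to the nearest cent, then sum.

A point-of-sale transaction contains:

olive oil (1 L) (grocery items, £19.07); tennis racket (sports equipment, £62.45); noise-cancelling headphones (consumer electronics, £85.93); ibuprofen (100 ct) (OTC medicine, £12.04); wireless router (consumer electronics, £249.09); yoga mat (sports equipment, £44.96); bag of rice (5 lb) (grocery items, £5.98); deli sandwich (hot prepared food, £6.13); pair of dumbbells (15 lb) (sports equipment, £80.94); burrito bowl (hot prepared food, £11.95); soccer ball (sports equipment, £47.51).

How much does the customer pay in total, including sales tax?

£660.17

Olive oil (1 L) £19.07: grocery items → 9.25% → £1.76
Tennis racket £62.45: sports equipment → 7% → £4.37
Noise-cancelling headphones £85.93: consumer electronics, under £100.00 → 2.75% → £2.36
Ibuprofen (100 ct) £12.04: OTC medicine → 4.75% → £0.57
Wireless router £249.09: consumer electronics, £100.00 or more → 4.25% → £10.59
Yoga mat £44.96: sports equipment → 7% → £3.15
Bag of rice (5 lb) £5.98: grocery items → 9.25% → £0.55
Deli sandwich £6.13: hot prepared food → 9.75% → £0.60
Pair of dumbbells (15 lb) £80.94: sports equipment → 7% → £5.67
Burrito bowl £11.95: hot prepared food → 9.75% → £1.17
Soccer ball £47.51: sports equipment → 7% → £3.33
Subtotal = £626.05; tax = £34.12; total due = £660.17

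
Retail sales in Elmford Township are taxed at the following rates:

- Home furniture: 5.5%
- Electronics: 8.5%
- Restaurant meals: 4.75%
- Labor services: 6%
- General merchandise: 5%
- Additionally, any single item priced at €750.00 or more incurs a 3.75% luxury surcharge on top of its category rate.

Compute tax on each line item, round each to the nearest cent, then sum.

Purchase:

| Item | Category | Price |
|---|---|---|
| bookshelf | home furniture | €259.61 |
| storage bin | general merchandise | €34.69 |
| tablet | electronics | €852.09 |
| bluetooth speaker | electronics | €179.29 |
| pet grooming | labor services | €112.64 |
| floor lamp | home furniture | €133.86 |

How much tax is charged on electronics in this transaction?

€119.62

Tablet €852.09: electronics → 8.5% + 3.75% surcharge = 12.25% → €104.38
Bluetooth speaker €179.29: electronics → 8.5% → €15.24
Tax on electronics = €104.38 + €15.24 = €119.62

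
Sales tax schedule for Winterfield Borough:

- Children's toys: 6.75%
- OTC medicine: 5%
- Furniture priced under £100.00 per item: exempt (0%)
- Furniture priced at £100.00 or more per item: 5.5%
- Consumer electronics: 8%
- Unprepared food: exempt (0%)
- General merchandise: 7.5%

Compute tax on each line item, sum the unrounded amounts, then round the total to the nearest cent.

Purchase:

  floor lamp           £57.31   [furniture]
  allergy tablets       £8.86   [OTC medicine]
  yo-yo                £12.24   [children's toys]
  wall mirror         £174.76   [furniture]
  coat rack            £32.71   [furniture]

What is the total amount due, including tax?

£296.76

Floor lamp £57.31: furniture, under £100.00 → 0% → £0.00
Allergy tablets £8.86: OTC medicine → 5% → £0.443
Yo-yo £12.24: children's toys → 6.75% → £0.8262
Wall mirror £174.76: furniture, £100.00 or more → 5.5% → £9.6118
Coat rack £32.71: furniture, under £100.00 → 0% → £0.00
Subtotal = £285.88; unrounded tax = £10.881 → £10.88; total due = £296.76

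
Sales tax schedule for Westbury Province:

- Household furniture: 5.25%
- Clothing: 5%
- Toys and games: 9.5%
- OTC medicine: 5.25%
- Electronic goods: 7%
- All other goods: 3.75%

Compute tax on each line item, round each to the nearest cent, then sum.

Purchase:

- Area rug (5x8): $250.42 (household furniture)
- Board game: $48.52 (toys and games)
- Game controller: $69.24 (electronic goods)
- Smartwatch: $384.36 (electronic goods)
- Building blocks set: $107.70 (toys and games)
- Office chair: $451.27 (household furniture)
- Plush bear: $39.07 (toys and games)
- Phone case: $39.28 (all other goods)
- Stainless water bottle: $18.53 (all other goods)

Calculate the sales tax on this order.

$89.31

Area rug (5x8) $250.42: household furniture → 5.25% → $13.15
Board game $48.52: toys and games → 9.5% → $4.61
Game controller $69.24: electronic goods → 7% → $4.85
Smartwatch $384.36: electronic goods → 7% → $26.91
Building blocks set $107.70: toys and games → 9.5% → $10.23
Office chair $451.27: household furniture → 5.25% → $23.69
Plush bear $39.07: toys and games → 9.5% → $3.71
Phone case $39.28: all other goods → 3.75% → $1.47
Stainless water bottle $18.53: all other goods → 3.75% → $0.69
Total tax = $13.15 + $4.61 + $4.85 + $26.91 + $10.23 + $23.69 + $3.71 + $1.47 + $0.69 = $89.31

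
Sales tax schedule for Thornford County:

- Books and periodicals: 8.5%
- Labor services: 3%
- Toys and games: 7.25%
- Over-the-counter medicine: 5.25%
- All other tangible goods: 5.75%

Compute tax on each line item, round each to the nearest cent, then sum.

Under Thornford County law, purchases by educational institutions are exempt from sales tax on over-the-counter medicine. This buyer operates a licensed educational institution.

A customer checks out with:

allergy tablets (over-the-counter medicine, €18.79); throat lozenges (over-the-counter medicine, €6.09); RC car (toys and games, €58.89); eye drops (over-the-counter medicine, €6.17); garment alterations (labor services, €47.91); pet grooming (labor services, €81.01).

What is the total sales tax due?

Allergy tablets €18.79: over-the-counter medicine, buyer-exempt → 0% → €0.00
Throat lozenges €6.09: over-the-counter medicine, buyer-exempt → 0% → €0.00
RC car €58.89: toys and games → 7.25% → €4.27
Eye drops €6.17: over-the-counter medicine, buyer-exempt → 0% → €0.00
Garment alterations €47.91: labor services → 3% → €1.44
Pet grooming €81.01: labor services → 3% → €2.43
Total tax = €4.27 + €1.44 + €2.43 = €8.14

€8.14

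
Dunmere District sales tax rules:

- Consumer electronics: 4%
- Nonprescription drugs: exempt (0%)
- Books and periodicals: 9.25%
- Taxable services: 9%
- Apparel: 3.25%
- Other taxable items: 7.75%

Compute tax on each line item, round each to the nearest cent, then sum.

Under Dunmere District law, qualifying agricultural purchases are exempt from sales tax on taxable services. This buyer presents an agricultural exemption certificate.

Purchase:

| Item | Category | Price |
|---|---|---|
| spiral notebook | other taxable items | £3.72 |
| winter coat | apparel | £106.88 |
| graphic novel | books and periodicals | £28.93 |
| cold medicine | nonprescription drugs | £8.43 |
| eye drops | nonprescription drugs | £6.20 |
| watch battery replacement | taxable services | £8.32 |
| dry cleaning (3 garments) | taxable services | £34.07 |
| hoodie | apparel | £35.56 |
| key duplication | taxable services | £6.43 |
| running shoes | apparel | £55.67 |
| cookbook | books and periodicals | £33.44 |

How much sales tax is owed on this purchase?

Spiral notebook £3.72: other taxable items → 7.75% → £0.29
Winter coat £106.88: apparel → 3.25% → £3.47
Graphic novel £28.93: books and periodicals → 9.25% → £2.68
Cold medicine £8.43: nonprescription drugs → 0% → £0.00
Eye drops £6.20: nonprescription drugs → 0% → £0.00
Watch battery replacement £8.32: taxable services, buyer-exempt → 0% → £0.00
Dry cleaning (3 garments) £34.07: taxable services, buyer-exempt → 0% → £0.00
Hoodie £35.56: apparel → 3.25% → £1.16
Key duplication £6.43: taxable services, buyer-exempt → 0% → £0.00
Running shoes £55.67: apparel → 3.25% → £1.81
Cookbook £33.44: books and periodicals → 9.25% → £3.09
Total tax = £0.29 + £3.47 + £2.68 + £1.16 + £1.81 + £3.09 = £12.50

£12.50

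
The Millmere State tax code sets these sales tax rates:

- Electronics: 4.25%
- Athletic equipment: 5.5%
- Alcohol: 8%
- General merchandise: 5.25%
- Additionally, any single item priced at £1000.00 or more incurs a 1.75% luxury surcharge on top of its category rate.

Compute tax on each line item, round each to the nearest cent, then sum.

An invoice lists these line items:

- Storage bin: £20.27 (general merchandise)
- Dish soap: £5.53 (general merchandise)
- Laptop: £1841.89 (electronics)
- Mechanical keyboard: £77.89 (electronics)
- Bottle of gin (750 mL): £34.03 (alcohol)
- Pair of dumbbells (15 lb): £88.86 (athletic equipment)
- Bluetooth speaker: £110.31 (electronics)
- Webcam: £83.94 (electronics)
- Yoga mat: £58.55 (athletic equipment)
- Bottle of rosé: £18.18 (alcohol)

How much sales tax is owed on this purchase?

Storage bin £20.27: general merchandise → 5.25% → £1.06
Dish soap £5.53: general merchandise → 5.25% → £0.29
Laptop £1841.89: electronics → 4.25% + 1.75% surcharge = 6% → £110.51
Mechanical keyboard £77.89: electronics → 4.25% → £3.31
Bottle of gin (750 mL) £34.03: alcohol → 8% → £2.72
Pair of dumbbells (15 lb) £88.86: athletic equipment → 5.5% → £4.89
Bluetooth speaker £110.31: electronics → 4.25% → £4.69
Webcam £83.94: electronics → 4.25% → £3.57
Yoga mat £58.55: athletic equipment → 5.5% → £3.22
Bottle of rosé £18.18: alcohol → 8% → £1.45
Total tax = £1.06 + £0.29 + £110.51 + £3.31 + £2.72 + £4.89 + £4.69 + £3.57 + £3.22 + £1.45 = £135.71

£135.71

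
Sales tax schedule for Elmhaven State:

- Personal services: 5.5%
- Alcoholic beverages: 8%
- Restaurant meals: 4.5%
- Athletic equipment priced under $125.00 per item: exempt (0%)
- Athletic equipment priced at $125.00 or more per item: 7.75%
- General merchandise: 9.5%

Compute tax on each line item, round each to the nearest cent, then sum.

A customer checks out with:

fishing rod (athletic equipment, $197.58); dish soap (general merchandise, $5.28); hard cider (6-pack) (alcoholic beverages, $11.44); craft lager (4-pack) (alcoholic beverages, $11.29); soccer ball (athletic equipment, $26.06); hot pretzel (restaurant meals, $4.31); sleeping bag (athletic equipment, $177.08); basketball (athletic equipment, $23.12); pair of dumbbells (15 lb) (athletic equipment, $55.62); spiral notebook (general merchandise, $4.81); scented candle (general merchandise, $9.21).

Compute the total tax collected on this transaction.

$32.87

Fishing rod $197.58: athletic equipment, $125.00 or more → 7.75% → $15.31
Dish soap $5.28: general merchandise → 9.5% → $0.50
Hard cider (6-pack) $11.44: alcoholic beverages → 8% → $0.92
Craft lager (4-pack) $11.29: alcoholic beverages → 8% → $0.90
Soccer ball $26.06: athletic equipment, under $125.00 → 0% → $0.00
Hot pretzel $4.31: restaurant meals → 4.5% → $0.19
Sleeping bag $177.08: athletic equipment, $125.00 or more → 7.75% → $13.72
Basketball $23.12: athletic equipment, under $125.00 → 0% → $0.00
Pair of dumbbells (15 lb) $55.62: athletic equipment, under $125.00 → 0% → $0.00
Spiral notebook $4.81: general merchandise → 9.5% → $0.46
Scented candle $9.21: general merchandise → 9.5% → $0.87
Total tax = $15.31 + $0.50 + $0.92 + $0.90 + $0.19 + $13.72 + $0.46 + $0.87 = $32.87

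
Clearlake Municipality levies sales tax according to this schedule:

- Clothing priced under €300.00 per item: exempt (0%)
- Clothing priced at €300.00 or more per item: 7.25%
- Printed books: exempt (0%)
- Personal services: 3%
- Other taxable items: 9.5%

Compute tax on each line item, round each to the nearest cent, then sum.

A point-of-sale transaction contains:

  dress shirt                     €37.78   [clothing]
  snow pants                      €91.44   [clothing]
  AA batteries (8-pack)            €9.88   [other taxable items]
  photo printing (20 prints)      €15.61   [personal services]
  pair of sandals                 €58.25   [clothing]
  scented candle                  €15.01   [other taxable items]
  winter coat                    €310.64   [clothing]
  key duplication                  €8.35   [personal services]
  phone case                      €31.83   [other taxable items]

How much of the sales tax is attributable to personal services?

€0.72

Photo printing (20 prints) €15.61: personal services → 3% → €0.47
Key duplication €8.35: personal services → 3% → €0.25
Tax on personal services = €0.47 + €0.25 = €0.72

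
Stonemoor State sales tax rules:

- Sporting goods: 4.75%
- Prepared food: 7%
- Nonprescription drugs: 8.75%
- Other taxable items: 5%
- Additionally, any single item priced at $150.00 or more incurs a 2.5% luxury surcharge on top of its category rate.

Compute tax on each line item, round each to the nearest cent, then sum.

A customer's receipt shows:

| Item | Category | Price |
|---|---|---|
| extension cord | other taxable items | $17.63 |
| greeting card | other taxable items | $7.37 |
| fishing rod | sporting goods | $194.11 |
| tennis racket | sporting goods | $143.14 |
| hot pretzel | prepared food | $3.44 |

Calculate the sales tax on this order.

$22.36

Extension cord $17.63: other taxable items → 5% → $0.88
Greeting card $7.37: other taxable items → 5% → $0.37
Fishing rod $194.11: sporting goods → 4.75% + 2.5% surcharge = 7.25% → $14.07
Tennis racket $143.14: sporting goods → 4.75% → $6.80
Hot pretzel $3.44: prepared food → 7% → $0.24
Total tax = $0.88 + $0.37 + $14.07 + $6.80 + $0.24 = $22.36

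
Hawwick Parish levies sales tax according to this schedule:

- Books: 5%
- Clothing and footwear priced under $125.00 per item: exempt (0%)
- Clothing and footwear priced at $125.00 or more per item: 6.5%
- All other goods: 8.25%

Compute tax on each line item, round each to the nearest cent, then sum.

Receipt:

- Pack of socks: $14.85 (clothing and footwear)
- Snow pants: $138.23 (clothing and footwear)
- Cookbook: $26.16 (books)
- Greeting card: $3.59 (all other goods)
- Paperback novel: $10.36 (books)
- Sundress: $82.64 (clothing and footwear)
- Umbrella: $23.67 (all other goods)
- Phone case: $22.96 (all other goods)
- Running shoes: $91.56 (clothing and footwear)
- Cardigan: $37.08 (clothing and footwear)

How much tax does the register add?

Pack of socks $14.85: clothing and footwear, under $125.00 → 0% → $0.00
Snow pants $138.23: clothing and footwear, $125.00 or more → 6.5% → $8.98
Cookbook $26.16: books → 5% → $1.31
Greeting card $3.59: all other goods → 8.25% → $0.30
Paperback novel $10.36: books → 5% → $0.52
Sundress $82.64: clothing and footwear, under $125.00 → 0% → $0.00
Umbrella $23.67: all other goods → 8.25% → $1.95
Phone case $22.96: all other goods → 8.25% → $1.89
Running shoes $91.56: clothing and footwear, under $125.00 → 0% → $0.00
Cardigan $37.08: clothing and footwear, under $125.00 → 0% → $0.00
Total tax = $8.98 + $1.31 + $0.30 + $0.52 + $1.95 + $1.89 = $14.95

$14.95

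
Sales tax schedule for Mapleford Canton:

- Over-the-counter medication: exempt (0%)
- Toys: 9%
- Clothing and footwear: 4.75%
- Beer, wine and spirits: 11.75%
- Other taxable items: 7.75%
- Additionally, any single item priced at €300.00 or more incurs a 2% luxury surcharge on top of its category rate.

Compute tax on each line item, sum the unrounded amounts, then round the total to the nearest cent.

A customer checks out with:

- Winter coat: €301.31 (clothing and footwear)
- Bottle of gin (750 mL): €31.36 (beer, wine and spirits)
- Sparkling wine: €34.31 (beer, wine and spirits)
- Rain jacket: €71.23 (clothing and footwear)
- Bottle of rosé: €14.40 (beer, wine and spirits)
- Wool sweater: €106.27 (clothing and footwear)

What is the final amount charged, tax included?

Winter coat €301.31: clothing and footwear → 4.75% + 2% surcharge = 6.75% → €20.338425
Bottle of gin (750 mL) €31.36: beer, wine and spirits → 11.75% → €3.6848
Sparkling wine €34.31: beer, wine and spirits → 11.75% → €4.031425
Rain jacket €71.23: clothing and footwear → 4.75% → €3.383425
Bottle of rosé €14.40: beer, wine and spirits → 11.75% → €1.692
Wool sweater €106.27: clothing and footwear → 4.75% → €5.047825
Subtotal = €558.88; unrounded tax = €38.1779 → €38.18; total due = €597.06

€597.06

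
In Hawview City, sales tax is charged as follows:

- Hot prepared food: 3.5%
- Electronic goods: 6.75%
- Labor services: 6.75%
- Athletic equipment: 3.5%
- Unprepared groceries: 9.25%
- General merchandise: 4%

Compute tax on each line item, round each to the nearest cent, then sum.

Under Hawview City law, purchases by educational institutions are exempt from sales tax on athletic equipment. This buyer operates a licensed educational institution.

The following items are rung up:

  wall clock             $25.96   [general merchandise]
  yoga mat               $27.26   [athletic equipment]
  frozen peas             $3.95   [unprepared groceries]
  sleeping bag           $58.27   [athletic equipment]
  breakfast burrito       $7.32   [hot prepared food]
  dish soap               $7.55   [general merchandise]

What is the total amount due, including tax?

$132.28

Wall clock $25.96: general merchandise → 4% → $1.04
Yoga mat $27.26: athletic equipment, buyer-exempt → 0% → $0.00
Frozen peas $3.95: unprepared groceries → 9.25% → $0.37
Sleeping bag $58.27: athletic equipment, buyer-exempt → 0% → $0.00
Breakfast burrito $7.32: hot prepared food → 3.5% → $0.26
Dish soap $7.55: general merchandise → 4% → $0.30
Subtotal = $130.31; tax = $1.97; total due = $132.28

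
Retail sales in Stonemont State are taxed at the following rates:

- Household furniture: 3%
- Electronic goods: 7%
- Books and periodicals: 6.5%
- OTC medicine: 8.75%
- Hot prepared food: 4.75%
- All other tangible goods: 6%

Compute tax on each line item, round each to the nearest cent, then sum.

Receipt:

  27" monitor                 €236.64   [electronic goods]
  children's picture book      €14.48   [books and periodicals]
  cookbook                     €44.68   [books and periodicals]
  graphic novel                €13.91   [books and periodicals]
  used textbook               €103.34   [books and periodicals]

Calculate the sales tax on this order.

€28.02

27" monitor €236.64: electronic goods → 7% → €16.56
Children's picture book €14.48: books and periodicals → 6.5% → €0.94
Cookbook €44.68: books and periodicals → 6.5% → €2.90
Graphic novel €13.91: books and periodicals → 6.5% → €0.90
Used textbook €103.34: books and periodicals → 6.5% → €6.72
Total tax = €16.56 + €0.94 + €2.90 + €0.90 + €6.72 = €28.02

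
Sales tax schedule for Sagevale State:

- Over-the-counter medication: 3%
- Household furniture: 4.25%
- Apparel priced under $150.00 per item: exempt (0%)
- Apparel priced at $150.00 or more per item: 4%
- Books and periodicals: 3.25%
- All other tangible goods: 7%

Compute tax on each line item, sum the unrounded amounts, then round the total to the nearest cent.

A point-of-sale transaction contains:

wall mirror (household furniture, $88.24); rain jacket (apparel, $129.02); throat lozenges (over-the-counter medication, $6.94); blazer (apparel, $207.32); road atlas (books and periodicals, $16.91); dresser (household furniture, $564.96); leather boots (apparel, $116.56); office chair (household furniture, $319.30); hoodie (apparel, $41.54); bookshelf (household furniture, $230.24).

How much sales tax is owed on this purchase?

$60.17

Wall mirror $88.24: household furniture → 4.25% → $3.7502
Rain jacket $129.02: apparel, under $150.00 → 0% → $0.00
Throat lozenges $6.94: over-the-counter medication → 3% → $0.2082
Blazer $207.32: apparel, $150.00 or more → 4% → $8.2928
Road atlas $16.91: books and periodicals → 3.25% → $0.549575
Dresser $564.96: household furniture → 4.25% → $24.0108
Leather boots $116.56: apparel, under $150.00 → 0% → $0.00
Office chair $319.30: household furniture → 4.25% → $13.57025
Hoodie $41.54: apparel, under $150.00 → 0% → $0.00
Bookshelf $230.24: household furniture → 4.25% → $9.7852
Unrounded tax sum = $60.167025 → $60.17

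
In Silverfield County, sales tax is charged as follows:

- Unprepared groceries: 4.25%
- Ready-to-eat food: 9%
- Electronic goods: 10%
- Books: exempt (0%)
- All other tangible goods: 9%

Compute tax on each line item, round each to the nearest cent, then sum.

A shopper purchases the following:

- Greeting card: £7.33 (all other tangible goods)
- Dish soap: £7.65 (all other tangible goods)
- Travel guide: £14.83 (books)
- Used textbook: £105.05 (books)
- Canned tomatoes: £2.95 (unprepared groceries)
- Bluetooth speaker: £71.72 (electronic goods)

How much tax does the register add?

£8.65

Greeting card £7.33: all other tangible goods → 9% → £0.66
Dish soap £7.65: all other tangible goods → 9% → £0.69
Travel guide £14.83: books → 0% → £0.00
Used textbook £105.05: books → 0% → £0.00
Canned tomatoes £2.95: unprepared groceries → 4.25% → £0.13
Bluetooth speaker £71.72: electronic goods → 10% → £7.17
Total tax = £0.66 + £0.69 + £0.13 + £7.17 = £8.65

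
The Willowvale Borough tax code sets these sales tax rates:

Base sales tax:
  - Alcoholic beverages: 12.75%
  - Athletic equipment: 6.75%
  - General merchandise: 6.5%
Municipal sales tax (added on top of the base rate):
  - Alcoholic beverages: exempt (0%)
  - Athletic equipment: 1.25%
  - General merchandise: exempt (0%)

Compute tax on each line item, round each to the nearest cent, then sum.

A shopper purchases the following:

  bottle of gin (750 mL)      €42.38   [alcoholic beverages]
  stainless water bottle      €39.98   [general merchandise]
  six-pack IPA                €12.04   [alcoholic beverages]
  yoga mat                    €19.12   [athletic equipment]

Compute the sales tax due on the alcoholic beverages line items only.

€6.94

Bottle of gin (750 mL) €42.38: alcoholic beverages → 12.75% + 0% municipal = 12.75% → €5.40
Six-pack IPA €12.04: alcoholic beverages → 12.75% + 0% municipal = 12.75% → €1.54
Tax on alcoholic beverages = €5.40 + €1.54 = €6.94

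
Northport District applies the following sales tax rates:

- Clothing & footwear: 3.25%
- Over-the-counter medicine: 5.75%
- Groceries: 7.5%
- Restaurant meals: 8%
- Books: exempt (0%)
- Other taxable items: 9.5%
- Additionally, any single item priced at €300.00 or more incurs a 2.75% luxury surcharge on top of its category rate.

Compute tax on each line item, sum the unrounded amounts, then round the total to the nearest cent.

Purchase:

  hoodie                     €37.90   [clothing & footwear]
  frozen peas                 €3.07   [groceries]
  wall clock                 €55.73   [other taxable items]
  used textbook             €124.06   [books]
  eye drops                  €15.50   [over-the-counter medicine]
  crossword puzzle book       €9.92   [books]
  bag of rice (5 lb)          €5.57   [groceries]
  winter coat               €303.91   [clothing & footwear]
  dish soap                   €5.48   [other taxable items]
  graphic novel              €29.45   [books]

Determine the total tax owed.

Hoodie €37.90: clothing & footwear → 3.25% → €1.23175
Frozen peas €3.07: groceries → 7.5% → €0.23025
Wall clock €55.73: other taxable items → 9.5% → €5.29435
Used textbook €124.06: books → 0% → €0.00
Eye drops €15.50: over-the-counter medicine → 5.75% → €0.89125
Crossword puzzle book €9.92: books → 0% → €0.00
Bag of rice (5 lb) €5.57: groceries → 7.5% → €0.41775
Winter coat €303.91: clothing & footwear → 3.25% + 2.75% surcharge = 6% → €18.2346
Dish soap €5.48: other taxable items → 9.5% → €0.5206
Graphic novel €29.45: books → 0% → €0.00
Unrounded tax sum = €26.82055 → €26.82

€26.82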